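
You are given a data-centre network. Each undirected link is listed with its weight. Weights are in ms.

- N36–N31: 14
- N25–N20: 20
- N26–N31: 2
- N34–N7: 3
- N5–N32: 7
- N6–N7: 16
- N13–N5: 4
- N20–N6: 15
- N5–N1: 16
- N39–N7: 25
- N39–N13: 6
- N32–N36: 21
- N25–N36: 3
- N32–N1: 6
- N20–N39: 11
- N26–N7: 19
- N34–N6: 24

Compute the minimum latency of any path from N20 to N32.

Compare a few routes:
N20 - N39 - N13 - N5 - N1 - N32: 11+6+4+16+6 = 43
N20 - N39 - N13 - N5 - N32: 11+6+4+7 = 28
The minimum is 28 ms via N20 - N39 - N13 - N5 - N32.

28 ms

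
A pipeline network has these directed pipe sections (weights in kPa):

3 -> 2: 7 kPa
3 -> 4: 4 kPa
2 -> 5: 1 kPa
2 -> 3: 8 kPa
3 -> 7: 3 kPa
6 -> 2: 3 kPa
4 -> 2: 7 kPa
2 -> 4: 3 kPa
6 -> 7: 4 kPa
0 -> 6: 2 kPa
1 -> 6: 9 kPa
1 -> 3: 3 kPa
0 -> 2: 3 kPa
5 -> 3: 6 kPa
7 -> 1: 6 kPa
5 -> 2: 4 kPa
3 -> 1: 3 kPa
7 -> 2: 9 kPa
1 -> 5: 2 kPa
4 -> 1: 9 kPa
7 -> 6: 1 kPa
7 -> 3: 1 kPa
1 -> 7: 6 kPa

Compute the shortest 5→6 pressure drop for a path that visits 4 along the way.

23 kPa

Best 5 to 4: 5–2–4 costing 7
Best 4 to 6: 4–1–7–6 costing 16
Total via 4: 7 + 16 = 23 kPa.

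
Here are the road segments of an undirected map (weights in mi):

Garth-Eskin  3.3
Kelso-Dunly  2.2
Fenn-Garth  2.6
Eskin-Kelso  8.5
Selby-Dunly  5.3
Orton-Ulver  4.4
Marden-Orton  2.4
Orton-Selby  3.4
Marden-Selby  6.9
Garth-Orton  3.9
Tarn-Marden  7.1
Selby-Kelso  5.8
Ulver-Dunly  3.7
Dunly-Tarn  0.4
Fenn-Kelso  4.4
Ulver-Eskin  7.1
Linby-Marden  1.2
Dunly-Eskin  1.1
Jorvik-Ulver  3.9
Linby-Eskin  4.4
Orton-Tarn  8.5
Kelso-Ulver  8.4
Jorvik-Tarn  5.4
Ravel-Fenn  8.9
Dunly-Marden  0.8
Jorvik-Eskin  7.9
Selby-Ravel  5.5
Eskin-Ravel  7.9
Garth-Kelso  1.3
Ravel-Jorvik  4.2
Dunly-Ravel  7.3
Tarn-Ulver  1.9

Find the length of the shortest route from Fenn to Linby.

Enumerating some paths:
Fenn–Garth–Kelso–Dunly–Marden–Linby: 2.6+1.3+2.2+0.8+1.2 = 8.1
Fenn–Kelso–Dunly–Marden–Linby: 4.4+2.2+0.8+1.2 = 8.6
The minimum is 8.1 mi via Fenn–Garth–Kelso–Dunly–Marden–Linby.

8.1 mi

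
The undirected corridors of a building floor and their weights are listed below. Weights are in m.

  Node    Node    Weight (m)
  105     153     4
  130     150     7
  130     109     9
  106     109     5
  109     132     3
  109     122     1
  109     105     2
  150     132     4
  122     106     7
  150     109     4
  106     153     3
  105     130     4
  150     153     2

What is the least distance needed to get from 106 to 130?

11 m

Candidate routes:
106–153–150–130: 3+2+7 = 12
106–153–105–130: 3+4+4 = 11
Cheapest is 106–153–105–130 at 11 m.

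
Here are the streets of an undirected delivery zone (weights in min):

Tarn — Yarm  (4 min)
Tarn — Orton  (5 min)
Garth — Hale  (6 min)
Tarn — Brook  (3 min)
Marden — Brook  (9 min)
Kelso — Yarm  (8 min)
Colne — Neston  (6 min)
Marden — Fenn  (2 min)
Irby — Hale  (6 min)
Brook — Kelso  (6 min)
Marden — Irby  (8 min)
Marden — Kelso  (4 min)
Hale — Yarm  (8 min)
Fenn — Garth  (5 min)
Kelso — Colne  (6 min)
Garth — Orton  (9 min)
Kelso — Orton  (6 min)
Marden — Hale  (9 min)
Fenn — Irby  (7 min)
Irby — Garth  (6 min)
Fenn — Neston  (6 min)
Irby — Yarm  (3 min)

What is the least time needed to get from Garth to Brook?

Shortest distances from Garth:
Garth: 0
Fenn: 5  (via Garth)
Irby: 6  (via Garth)
Hale: 6  (via Garth)
Marden: 7  (via Fenn)
Yarm: 9  (via Irby)
Orton: 9  (via Garth)
Neston: 11  (via Fenn)
Kelso: 11  (via Marden)
Tarn: 13  (via Yarm)
Brook: 16  (via Marden)
Shortest route: Garth → Fenn → Marden → Brook = 16 min.

16 min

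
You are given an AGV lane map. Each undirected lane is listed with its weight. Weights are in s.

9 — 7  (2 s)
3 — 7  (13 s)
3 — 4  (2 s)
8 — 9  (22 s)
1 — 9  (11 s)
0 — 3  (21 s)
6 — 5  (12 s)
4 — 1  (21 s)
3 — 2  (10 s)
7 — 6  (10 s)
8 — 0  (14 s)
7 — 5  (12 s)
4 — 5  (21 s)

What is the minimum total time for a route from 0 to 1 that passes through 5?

69 s

Shortest 0→5: 0–3–4–5 = 44
Best 5 to 1: 5–7–9–1 costing 25
Total via 5: 44 + 25 = 69 s.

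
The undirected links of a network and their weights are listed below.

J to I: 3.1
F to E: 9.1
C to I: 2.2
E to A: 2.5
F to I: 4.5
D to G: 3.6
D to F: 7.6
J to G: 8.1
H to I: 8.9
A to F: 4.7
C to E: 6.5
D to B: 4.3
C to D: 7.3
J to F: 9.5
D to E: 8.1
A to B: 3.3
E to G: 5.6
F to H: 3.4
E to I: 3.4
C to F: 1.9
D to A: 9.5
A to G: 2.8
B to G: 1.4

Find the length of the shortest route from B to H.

Shortest distances from B:
B: 0
G: 1.4  (via B)
A: 3.3  (via B)
D: 4.3  (via B)
E: 5.8  (via A)
F: 8  (via A)
I: 9.2  (via E)
J: 9.5  (via G)
C: 9.9  (via F)
H: 11.4  (via F)
Shortest route: B → A → F → H = 11.4.

11.4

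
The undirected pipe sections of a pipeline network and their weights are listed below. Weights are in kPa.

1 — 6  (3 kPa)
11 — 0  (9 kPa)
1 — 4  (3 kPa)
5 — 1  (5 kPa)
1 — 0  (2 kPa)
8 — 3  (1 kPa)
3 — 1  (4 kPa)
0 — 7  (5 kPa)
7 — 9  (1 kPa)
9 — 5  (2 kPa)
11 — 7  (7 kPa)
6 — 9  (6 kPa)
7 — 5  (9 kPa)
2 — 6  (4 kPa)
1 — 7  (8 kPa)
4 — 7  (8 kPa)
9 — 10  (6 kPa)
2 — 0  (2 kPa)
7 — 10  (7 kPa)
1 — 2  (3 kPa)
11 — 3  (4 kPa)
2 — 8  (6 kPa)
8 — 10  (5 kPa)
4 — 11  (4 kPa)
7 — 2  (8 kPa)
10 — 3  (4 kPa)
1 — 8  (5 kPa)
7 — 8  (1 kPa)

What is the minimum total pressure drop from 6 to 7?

7 kPa

Shortest distances from 6:
6: 0
1: 3  (via 6)
2: 4  (via 6)
0: 5  (via 1)
4: 6  (via 1)
9: 6  (via 6)
3: 7  (via 1)
7: 7  (via 9)
Shortest route: 6 → 9 → 7 = 7 kPa.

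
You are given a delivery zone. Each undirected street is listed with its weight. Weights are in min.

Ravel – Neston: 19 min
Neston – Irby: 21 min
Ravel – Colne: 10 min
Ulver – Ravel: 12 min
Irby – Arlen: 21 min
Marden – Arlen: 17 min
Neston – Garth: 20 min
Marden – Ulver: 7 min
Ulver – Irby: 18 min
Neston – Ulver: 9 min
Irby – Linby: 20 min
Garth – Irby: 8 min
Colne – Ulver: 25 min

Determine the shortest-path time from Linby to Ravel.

50 min

Shortest distances from Linby:
Linby: 0
Irby: 20  (via Linby)
Garth: 28  (via Irby)
Ulver: 38  (via Irby)
Arlen: 41  (via Irby)
Neston: 41  (via Irby)
Marden: 45  (via Ulver)
Ravel: 50  (via Ulver)
Shortest route: Linby–Irby–Ulver–Ravel = 50 min.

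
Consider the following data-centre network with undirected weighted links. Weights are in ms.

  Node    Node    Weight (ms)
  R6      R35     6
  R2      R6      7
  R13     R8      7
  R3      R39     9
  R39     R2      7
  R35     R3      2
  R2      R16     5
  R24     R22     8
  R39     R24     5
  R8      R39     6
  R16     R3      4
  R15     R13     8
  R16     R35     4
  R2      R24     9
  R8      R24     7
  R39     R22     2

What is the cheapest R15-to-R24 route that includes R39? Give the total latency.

Shortest R15→R39: R15–R13–R8–R39 = 21
Best R39 to R24: R39–R24 costing 5
Total via R39: 21 + 5 = 26 ms.

26 ms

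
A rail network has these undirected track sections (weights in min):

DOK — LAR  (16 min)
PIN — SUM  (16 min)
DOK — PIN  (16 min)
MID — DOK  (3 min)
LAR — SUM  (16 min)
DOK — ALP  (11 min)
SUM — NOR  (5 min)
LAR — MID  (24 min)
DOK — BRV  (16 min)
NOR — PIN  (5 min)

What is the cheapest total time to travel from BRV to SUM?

Candidate routes:
BRV–DOK–LAR–SUM: 16+16+16 = 48
BRV–DOK–PIN–SUM: 16+16+16 = 48
BRV–DOK–PIN–NOR–SUM: 16+16+5+5 = 42
Cheapest is BRV–DOK–PIN–NOR–SUM at 42 min.

42 min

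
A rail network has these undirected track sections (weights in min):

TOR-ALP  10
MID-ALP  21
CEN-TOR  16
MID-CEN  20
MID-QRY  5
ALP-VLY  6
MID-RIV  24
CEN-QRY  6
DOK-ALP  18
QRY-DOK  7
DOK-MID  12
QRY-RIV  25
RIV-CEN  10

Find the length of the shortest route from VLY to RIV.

Candidate routes:
VLY - ALP - MID - RIV: 6+21+24 = 51
VLY - ALP - TOR - CEN - RIV: 6+10+16+10 = 42
VLY - ALP - MID - QRY - CEN - RIV: 6+21+5+6+10 = 48
VLY - ALP - DOK - QRY - CEN - RIV: 6+18+7+6+10 = 47
Cheapest is VLY - ALP - TOR - CEN - RIV at 42 min.

42 min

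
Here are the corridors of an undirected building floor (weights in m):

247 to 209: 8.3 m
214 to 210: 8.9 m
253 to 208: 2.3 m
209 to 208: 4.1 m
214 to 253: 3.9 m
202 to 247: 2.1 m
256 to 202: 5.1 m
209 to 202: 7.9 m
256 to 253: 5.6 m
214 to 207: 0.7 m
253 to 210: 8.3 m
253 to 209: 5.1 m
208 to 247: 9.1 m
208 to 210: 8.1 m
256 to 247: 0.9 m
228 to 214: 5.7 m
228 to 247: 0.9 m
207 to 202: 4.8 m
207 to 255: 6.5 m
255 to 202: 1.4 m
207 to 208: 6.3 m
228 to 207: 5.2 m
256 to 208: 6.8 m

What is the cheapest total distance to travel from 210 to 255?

Compare a few routes:
210–253–256–247–202–255: 8.3+5.6+0.9+2.1+1.4 = 18.3
210–214–207–255: 8.9+0.7+6.5 = 16.1
210–214–207–202–255: 8.9+0.7+4.8+1.4 = 15.8
Cheapest is 210–214–207–202–255 at 15.8 m.

15.8 m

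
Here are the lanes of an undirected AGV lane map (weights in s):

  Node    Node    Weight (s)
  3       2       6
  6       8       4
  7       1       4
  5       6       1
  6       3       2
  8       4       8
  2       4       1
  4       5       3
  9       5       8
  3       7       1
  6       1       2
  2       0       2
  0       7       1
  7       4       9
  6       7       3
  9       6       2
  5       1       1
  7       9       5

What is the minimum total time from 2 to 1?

Candidate routes:
2 - 4 - 5 - 1: 1+3+1 = 5
2 - 4 - 5 - 6 - 1: 1+3+1+2 = 7
The minimum is 5 s via 2 - 4 - 5 - 1.

5 s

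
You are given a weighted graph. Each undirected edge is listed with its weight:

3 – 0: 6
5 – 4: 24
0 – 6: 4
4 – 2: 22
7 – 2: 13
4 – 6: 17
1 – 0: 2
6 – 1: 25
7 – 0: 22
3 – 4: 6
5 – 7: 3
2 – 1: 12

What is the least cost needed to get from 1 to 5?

Running Dijkstra from 1:
1: 0
0: 2  (via 1)
6: 6  (via 0)
3: 8  (via 0)
2: 12  (via 1)
4: 14  (via 3)
7: 24  (via 0)
5: 27  (via 7)
Shortest route: 1–0–7–5 = 27.

27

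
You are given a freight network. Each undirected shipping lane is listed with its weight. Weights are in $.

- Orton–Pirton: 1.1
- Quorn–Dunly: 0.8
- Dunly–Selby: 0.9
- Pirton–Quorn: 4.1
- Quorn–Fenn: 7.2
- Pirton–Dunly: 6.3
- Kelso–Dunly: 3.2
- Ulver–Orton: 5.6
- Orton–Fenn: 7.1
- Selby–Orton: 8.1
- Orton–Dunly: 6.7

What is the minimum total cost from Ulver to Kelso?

$14.8

Candidate routes:
Ulver → Orton → Pirton → Quorn → Dunly → Kelso: 5.6+1.1+4.1+0.8+3.2 = 14.8
Ulver → Orton → Dunly → Kelso: 5.6+6.7+3.2 = 15.5
The minimum is $14.8 via Ulver → Orton → Pirton → Quorn → Dunly → Kelso.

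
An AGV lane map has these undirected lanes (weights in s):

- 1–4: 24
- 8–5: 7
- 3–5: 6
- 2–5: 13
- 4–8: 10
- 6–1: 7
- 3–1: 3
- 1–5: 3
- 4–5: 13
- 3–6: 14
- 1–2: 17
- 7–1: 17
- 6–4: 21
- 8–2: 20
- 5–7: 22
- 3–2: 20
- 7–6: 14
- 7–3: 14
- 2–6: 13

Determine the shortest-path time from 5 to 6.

Shortest distances from 5:
5: 0
1: 3  (via 5)
3: 6  (via 5)
8: 7  (via 5)
6: 10  (via 1)
Shortest route: 5 → 1 → 6 = 10 s.

10 s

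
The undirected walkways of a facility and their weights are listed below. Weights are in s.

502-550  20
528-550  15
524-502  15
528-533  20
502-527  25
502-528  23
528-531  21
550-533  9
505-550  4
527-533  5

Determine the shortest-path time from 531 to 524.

59 s

Running Dijkstra from 531:
531: 0
528: 21  (via 531)
550: 36  (via 528)
505: 40  (via 550)
533: 41  (via 528)
502: 44  (via 528)
527: 46  (via 533)
524: 59  (via 502)
Shortest route: 531 → 528 → 502 → 524 = 59 s.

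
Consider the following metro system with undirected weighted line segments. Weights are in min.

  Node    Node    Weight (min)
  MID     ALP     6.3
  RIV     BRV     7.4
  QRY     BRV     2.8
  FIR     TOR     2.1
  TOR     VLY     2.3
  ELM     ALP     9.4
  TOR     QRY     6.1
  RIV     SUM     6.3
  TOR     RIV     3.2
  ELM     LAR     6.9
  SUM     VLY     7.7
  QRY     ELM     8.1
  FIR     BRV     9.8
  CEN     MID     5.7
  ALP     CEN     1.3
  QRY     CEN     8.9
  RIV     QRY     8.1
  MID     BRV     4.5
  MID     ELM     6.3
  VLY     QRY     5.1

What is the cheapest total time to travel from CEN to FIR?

Candidate routes:
CEN - QRY - VLY - TOR - FIR: 8.9+5.1+2.3+2.1 = 18.4
CEN - QRY - TOR - FIR: 8.9+6.1+2.1 = 17.1
Cheapest is CEN - QRY - TOR - FIR at 17.1 min.

17.1 min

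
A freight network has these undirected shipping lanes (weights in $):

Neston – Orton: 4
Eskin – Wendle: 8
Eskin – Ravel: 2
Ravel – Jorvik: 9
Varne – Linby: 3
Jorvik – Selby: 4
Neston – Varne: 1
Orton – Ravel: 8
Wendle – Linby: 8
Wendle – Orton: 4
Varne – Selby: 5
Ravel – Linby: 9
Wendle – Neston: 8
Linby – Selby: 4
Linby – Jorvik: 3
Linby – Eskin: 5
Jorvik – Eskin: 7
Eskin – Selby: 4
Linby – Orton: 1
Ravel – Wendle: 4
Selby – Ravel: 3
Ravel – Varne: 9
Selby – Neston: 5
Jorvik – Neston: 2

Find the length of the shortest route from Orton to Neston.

Compare a few routes:
Orton–Linby–Varne–Neston: 1+3+1 = 5
Orton–Neston: 4 = 4
Cheapest is Orton–Neston at $4.

$4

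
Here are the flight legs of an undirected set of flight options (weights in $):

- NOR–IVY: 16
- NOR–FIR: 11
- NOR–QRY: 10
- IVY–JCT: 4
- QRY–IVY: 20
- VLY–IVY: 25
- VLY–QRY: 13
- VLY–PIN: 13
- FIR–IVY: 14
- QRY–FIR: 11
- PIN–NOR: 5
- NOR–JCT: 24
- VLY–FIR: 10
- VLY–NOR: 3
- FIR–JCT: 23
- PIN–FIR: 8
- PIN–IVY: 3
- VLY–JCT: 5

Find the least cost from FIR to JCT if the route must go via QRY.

$29

Shortest FIR→QRY: FIR → QRY = 11
Shortest QRY→JCT: QRY → VLY → JCT = 18
Total via QRY: 11 + 18 = $29.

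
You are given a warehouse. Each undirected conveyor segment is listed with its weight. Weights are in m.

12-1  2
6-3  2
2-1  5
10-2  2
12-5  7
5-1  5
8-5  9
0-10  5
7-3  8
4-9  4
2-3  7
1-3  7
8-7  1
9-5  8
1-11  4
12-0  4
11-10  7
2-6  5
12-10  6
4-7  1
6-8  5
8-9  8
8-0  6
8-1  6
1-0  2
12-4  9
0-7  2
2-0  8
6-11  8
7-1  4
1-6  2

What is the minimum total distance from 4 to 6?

Shortest distances from 4:
4: 0
7: 1  (via 4)
8: 2  (via 7)
0: 3  (via 7)
9: 4  (via 4)
1: 5  (via 7)
6: 7  (via 8)
Shortest route: 4–7–8–6 = 7 m.

7 m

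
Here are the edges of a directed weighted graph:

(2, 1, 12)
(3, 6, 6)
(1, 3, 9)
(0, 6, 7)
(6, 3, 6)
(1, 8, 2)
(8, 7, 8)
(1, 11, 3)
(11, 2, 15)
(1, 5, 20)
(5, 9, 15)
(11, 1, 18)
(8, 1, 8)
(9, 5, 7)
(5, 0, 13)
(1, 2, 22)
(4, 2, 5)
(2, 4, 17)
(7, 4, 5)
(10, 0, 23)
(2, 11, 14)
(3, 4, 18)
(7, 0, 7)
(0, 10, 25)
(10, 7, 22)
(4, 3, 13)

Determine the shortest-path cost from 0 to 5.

Candidate routes:
0 → 6 → 3 → 4 → 2 → 11 → 1 → 5: 7+6+18+5+14+18+20 = 88
0 → 6 → 3 → 4 → 2 → 1 → 5: 7+6+18+5+12+20 = 68
The minimum is 68 via 0 → 6 → 3 → 4 → 2 → 1 → 5.

68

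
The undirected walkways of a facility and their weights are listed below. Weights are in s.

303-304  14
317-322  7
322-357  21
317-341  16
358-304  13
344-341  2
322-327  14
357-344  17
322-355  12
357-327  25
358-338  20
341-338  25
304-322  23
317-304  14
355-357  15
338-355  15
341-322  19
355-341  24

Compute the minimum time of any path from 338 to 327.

41 s

Compare a few routes:
338 → 355 → 357 → 327: 15+15+25 = 55
338 → 341 → 322 → 327: 25+19+14 = 58
338 → 341 → 317 → 322 → 327: 25+16+7+14 = 62
338 → 355 → 322 → 327: 15+12+14 = 41
Cheapest is 338 → 355 → 322 → 327 at 41 s.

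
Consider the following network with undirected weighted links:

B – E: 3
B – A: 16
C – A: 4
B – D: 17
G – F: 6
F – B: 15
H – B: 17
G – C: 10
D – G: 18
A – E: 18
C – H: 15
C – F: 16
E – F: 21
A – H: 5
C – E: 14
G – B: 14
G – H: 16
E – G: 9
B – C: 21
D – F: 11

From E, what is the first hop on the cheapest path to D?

B

Compare a few routes:
E - G - D: 9+18 = 27
E - B - D: 3+17 = 20
E - G - F - D: 9+6+11 = 26
The minimum is 20 via E - B - D.
So from E the first move is to B.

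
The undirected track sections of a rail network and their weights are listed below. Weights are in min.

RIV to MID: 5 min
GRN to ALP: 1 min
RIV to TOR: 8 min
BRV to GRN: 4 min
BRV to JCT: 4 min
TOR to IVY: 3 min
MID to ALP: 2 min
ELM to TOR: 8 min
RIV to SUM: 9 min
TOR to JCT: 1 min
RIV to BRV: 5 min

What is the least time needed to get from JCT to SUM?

18 min

Candidate routes:
JCT - TOR - RIV - SUM: 1+8+9 = 18
JCT - BRV - GRN - ALP - MID - RIV - SUM: 4+4+1+2+5+9 = 25
The minimum is 18 min via JCT - TOR - RIV - SUM.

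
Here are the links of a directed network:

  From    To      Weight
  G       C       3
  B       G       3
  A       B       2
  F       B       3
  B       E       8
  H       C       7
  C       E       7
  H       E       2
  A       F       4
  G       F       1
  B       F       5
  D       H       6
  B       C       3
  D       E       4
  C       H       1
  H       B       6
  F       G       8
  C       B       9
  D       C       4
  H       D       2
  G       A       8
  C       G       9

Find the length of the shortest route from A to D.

Enumerating some paths:
A → B → C → H → D: 2+3+1+2 = 8
A → F → B → G → C → H → D: 4+3+3+3+1+2 = 16
A → F → B → C → H → D: 4+3+3+1+2 = 13
A → B → G → C → H → D: 2+3+3+1+2 = 11
The minimum is 8 via A → B → C → H → D.

8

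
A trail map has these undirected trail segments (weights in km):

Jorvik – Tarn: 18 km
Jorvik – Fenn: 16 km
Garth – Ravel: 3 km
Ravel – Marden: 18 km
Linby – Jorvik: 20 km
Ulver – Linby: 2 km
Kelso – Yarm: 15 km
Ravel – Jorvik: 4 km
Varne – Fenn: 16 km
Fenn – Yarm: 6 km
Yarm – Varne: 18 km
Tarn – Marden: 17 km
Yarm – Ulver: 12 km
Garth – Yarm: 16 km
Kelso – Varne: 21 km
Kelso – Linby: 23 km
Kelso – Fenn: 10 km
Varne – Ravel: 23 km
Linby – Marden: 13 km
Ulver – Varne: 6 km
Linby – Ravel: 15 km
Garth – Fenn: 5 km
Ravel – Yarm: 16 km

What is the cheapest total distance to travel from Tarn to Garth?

25 km

Settle nodes by increasing distance from Tarn:
Tarn: 0
Marden: 17  (via Tarn)
Jorvik: 18  (via Tarn)
Ravel: 22  (via Jorvik)
Garth: 25  (via Ravel)
Shortest route: Tarn → Jorvik → Ravel → Garth = 25 km.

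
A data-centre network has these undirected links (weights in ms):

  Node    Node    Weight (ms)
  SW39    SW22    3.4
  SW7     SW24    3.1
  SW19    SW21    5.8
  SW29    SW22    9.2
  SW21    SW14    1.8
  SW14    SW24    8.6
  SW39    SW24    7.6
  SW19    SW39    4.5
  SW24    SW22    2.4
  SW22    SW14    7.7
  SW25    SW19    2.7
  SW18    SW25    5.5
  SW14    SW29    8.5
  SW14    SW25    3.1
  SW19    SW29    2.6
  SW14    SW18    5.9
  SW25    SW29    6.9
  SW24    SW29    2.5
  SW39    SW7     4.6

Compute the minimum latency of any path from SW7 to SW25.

Enumerating some paths:
SW7 → SW24 → SW29 → SW25: 3.1+2.5+6.9 = 12.5
SW7 → SW24 → SW14 → SW25: 3.1+8.6+3.1 = 14.8
SW7 → SW24 → SW29 → SW19 → SW25: 3.1+2.5+2.6+2.7 = 10.9
SW7 → SW39 → SW19 → SW25: 4.6+4.5+2.7 = 11.8
Cheapest is SW7 → SW24 → SW29 → SW19 → SW25 at 10.9 ms.

10.9 ms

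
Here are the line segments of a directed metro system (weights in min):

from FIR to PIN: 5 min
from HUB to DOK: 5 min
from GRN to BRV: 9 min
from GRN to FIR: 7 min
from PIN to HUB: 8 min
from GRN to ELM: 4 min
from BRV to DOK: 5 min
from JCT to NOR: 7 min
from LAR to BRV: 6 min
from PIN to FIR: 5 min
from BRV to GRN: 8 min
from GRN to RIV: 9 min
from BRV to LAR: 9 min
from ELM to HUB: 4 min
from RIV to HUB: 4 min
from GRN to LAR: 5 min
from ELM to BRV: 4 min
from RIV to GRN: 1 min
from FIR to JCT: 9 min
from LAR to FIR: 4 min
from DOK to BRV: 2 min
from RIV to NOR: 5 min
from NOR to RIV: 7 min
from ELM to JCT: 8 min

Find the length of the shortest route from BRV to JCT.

Candidate routes:
BRV–LAR–FIR–JCT: 9+4+9 = 22
BRV–GRN–ELM–JCT: 8+4+8 = 20
The minimum is 20 min via BRV–GRN–ELM–JCT.

20 min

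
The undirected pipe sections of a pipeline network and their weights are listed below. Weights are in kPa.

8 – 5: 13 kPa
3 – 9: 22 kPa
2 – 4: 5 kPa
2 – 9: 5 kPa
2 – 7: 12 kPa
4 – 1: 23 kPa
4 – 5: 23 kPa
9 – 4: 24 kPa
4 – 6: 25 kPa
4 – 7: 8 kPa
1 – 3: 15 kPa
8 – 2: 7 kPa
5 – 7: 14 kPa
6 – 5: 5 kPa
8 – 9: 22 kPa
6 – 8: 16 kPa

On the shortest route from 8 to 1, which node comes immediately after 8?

2

Candidate routes:
8–2–4–1: 7+5+23 = 35
8–2–9–3–1: 7+5+22+15 = 49
The minimum is 35 kPa via 8–2–4–1.
So from 8 the first move is to 2.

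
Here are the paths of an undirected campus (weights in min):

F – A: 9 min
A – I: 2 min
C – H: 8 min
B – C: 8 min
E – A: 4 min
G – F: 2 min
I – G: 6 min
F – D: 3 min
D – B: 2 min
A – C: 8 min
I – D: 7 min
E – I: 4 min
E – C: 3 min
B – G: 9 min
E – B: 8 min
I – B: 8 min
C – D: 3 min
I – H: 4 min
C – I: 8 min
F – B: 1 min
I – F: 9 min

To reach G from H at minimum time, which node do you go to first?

Enumerating some paths:
H–I–F–G: 4+9+2 = 15
H–I–G: 4+6 = 10
The minimum is 10 min via H–I–G.
So from H the first move is to I.

I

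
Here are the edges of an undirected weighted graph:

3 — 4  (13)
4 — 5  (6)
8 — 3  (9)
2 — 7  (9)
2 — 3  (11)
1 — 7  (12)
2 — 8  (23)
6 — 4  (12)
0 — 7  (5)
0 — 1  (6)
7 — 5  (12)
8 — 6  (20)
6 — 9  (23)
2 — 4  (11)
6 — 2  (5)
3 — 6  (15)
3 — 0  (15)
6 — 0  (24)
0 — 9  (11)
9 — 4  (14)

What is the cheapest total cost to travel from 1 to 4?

29

Compare a few routes:
1 → 0 → 7 → 2 → 4: 6+5+9+11 = 31
1 → 7 → 5 → 4: 12+12+6 = 30
1 → 0 → 7 → 5 → 4: 6+5+12+6 = 29
1 → 0 → 9 → 4: 6+11+14 = 31
The minimum is 29 via 1 → 0 → 7 → 5 → 4.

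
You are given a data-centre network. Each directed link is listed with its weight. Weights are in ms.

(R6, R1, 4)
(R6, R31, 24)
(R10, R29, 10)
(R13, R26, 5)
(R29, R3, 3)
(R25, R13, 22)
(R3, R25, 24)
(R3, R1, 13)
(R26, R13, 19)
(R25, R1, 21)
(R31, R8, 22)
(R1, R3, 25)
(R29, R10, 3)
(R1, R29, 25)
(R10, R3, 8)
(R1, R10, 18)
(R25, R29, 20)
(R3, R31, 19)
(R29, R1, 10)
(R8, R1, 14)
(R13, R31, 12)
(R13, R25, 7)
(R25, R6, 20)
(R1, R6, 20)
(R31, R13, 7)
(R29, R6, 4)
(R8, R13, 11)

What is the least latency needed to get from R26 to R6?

Shortest distances from R26:
R26: 0
R13: 19  (via R26)
R25: 26  (via R13)
R31: 31  (via R13)
R29: 46  (via R25)
R6: 46  (via R25)
Shortest route: R26 → R13 → R25 → R6 = 46 ms.

46 ms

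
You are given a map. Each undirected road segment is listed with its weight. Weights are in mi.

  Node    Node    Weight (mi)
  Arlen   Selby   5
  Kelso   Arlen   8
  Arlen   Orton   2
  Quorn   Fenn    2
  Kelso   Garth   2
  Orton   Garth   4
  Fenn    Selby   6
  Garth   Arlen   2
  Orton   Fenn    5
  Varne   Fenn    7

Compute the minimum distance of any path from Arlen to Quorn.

9 mi

Candidate routes:
Arlen - Selby - Fenn - Quorn: 5+6+2 = 13
Arlen - Orton - Fenn - Quorn: 2+5+2 = 9
The minimum is 9 mi via Arlen - Orton - Fenn - Quorn.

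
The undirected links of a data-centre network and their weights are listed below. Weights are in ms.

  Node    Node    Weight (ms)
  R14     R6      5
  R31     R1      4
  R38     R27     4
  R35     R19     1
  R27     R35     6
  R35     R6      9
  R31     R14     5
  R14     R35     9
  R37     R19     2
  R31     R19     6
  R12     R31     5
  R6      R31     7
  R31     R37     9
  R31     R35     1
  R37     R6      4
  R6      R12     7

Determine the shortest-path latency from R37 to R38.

13 ms

Enumerating some paths:
R37–R19–R31–R35–R27–R38: 2+6+1+6+4 = 19
R37–R6–R31–R35–R27–R38: 4+7+1+6+4 = 22
R37–R31–R35–R27–R38: 9+1+6+4 = 20
R37–R19–R35–R27–R38: 2+1+6+4 = 13
Cheapest is R37–R19–R35–R27–R38 at 13 ms.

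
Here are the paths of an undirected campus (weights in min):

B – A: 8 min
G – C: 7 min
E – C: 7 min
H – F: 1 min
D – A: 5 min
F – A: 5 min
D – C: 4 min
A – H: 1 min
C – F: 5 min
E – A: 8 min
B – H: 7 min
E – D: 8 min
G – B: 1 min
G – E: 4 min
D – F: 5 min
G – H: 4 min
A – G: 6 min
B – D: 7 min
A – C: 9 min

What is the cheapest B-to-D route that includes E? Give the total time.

13 min

Best B to E: B → G → E costing 5
Shortest E→D: E → D = 8
Total via E: 5 + 8 = 13 min.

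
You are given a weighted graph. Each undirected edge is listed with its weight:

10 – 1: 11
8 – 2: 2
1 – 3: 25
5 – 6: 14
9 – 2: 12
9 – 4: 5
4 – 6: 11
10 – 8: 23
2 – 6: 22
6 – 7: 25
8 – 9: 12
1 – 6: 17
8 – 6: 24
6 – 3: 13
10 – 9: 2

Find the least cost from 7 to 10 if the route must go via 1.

53

Shortest 7→1: 7–6–1 = 42
Best 1 to 10: 1–10 costing 11
Total via 1: 42 + 11 = 53.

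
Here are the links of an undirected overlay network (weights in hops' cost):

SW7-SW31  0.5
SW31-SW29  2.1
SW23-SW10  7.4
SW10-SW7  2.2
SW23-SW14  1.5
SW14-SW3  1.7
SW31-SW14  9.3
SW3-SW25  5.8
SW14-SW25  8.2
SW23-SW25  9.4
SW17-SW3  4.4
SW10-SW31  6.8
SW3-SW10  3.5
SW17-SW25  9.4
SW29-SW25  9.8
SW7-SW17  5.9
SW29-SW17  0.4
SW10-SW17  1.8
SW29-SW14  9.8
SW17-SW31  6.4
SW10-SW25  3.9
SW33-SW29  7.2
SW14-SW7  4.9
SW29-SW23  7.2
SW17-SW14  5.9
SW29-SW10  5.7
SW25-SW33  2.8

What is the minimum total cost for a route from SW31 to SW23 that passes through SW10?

9.4 hops' cost

Shortest SW31→SW10: SW31–SW7–SW10 = 2.7
Shortest SW10→SW23: SW10–SW3–SW14–SW23 = 6.7
Total via SW10: 2.7 + 6.7 = 9.4 hops' cost.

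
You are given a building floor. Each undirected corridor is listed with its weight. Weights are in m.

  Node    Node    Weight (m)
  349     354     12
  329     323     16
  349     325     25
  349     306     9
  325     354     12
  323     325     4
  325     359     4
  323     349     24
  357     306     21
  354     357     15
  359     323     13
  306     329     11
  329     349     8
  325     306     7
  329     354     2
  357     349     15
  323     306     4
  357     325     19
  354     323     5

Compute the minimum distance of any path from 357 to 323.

20 m

Shortest distances from 357:
357: 0
349: 15  (via 357)
354: 15  (via 357)
329: 17  (via 354)
325: 19  (via 357)
323: 20  (via 354)
Shortest route: 357 → 354 → 323 = 20 m.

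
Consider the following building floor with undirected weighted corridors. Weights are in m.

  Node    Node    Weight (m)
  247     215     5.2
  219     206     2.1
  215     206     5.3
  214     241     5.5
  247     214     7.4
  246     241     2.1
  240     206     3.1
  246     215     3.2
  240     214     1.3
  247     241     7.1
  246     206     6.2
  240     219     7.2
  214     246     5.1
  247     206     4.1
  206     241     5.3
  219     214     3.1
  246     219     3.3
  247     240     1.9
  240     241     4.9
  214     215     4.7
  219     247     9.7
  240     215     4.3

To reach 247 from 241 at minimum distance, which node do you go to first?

240

Candidate routes:
241–214–240–247: 5.5+1.3+1.9 = 8.7
241–247: 7.1 = 7.1
241–240–247: 4.9+1.9 = 6.8
Cheapest is 241–240–247 at 6.8 m.
So from 241 the first move is to 240.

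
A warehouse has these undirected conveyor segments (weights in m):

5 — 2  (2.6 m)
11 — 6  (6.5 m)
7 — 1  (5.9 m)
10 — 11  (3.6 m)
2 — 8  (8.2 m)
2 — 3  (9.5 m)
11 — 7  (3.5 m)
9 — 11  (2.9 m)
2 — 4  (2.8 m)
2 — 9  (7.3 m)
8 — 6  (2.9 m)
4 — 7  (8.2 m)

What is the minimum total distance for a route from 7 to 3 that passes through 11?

23.2 m

Shortest 7→11: 7 → 11 = 3.5
Shortest 11→3: 11 → 9 → 2 → 3 = 19.7
Total via 11: 3.5 + 19.7 = 23.2 m.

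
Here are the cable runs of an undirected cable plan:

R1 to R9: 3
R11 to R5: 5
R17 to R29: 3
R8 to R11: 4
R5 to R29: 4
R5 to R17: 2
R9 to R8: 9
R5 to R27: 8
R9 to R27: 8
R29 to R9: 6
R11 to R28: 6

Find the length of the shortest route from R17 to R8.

Compare a few routes:
R17–R29–R5–R11–R8: 3+4+5+4 = 16
R17–R29–R9–R8: 3+6+9 = 18
R17–R5–R11–R8: 2+5+4 = 11
Cheapest is R17–R5–R11–R8 at 11.

11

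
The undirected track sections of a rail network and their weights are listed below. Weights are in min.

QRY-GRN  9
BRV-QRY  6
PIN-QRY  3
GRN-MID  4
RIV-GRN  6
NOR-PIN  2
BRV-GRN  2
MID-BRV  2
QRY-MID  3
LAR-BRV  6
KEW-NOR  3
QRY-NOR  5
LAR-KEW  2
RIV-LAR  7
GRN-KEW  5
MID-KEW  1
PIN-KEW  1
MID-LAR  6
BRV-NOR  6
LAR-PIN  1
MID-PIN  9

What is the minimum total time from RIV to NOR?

Compare a few routes:
RIV - LAR - PIN - NOR: 7+1+2 = 10
RIV - LAR - PIN - KEW - NOR: 7+1+1+3 = 12
RIV - LAR - KEW - PIN - NOR: 7+2+1+2 = 12
Cheapest is RIV - LAR - PIN - NOR at 10 min.

10 min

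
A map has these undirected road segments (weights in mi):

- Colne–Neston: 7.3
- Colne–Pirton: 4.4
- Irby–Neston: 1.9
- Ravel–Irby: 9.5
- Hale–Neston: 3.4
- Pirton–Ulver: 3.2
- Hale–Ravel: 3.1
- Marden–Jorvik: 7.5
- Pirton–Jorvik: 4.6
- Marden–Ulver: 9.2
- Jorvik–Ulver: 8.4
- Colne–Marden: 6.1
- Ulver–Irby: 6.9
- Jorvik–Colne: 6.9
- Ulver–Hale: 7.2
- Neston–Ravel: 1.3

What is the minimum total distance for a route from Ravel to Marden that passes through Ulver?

Shortest Ravel→Ulver: Ravel–Neston–Irby–Ulver = 10.1
Best Ulver to Marden: Ulver–Marden costing 9.2
Total via Ulver: 10.1 + 9.2 = 19.3 mi.

19.3 mi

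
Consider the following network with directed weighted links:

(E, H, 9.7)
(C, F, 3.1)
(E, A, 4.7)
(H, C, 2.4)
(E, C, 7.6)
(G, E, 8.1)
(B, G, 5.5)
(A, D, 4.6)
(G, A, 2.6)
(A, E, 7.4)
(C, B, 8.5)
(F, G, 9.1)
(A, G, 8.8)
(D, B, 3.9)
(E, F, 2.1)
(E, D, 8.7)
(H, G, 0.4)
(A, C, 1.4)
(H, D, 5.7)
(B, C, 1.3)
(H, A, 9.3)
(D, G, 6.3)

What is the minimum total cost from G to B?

Settle nodes by increasing distance from G:
G: 0
A: 2.6  (via G)
C: 4  (via A)
F: 7.1  (via C)
D: 7.2  (via A)
E: 8.1  (via G)
B: 11.1  (via D)
Shortest route: G → A → D → B = 11.1.

11.1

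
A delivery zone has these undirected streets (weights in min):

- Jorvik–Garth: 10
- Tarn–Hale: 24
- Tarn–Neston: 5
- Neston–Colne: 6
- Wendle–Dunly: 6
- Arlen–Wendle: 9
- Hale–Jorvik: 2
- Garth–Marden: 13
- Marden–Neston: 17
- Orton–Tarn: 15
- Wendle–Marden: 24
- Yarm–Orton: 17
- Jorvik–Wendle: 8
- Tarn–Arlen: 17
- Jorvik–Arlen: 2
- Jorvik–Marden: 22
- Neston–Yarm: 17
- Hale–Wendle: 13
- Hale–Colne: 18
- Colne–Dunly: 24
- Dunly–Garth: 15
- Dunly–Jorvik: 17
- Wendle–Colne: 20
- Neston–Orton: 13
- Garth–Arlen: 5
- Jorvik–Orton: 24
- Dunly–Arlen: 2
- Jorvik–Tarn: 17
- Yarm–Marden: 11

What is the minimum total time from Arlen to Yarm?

Settle nodes by increasing distance from Arlen:
Arlen: 0
Dunly: 2  (via Arlen)
Jorvik: 2  (via Arlen)
Hale: 4  (via Jorvik)
Garth: 5  (via Arlen)
Wendle: 8  (via Dunly)
Tarn: 17  (via Arlen)
Marden: 18  (via Garth)
Colne: 22  (via Hale)
Neston: 22  (via Tarn)
Orton: 26  (via Jorvik)
Yarm: 29  (via Marden)
Shortest route: Arlen → Garth → Marden → Yarm = 29 min.

29 min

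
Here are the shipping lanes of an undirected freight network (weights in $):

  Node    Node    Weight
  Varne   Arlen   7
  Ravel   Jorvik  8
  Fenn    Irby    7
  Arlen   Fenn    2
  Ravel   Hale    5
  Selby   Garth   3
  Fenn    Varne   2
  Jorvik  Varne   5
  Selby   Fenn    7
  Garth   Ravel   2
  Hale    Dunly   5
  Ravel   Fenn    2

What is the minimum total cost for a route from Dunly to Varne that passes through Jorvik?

$23

Shortest Dunly→Jorvik: Dunly–Hale–Ravel–Jorvik = 18
Best Jorvik to Varne: Jorvik–Varne costing 5
Total via Jorvik: 18 + 5 = $23.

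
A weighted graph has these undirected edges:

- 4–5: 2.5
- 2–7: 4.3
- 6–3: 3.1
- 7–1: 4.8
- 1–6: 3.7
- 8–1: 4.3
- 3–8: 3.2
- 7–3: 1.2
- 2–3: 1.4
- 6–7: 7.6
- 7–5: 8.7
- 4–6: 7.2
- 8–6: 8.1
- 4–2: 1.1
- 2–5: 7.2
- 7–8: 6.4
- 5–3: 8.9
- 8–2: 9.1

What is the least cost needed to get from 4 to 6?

5.6

Shortest distances from 4:
4: 0
2: 1.1  (via 4)
3: 2.5  (via 2)
5: 2.5  (via 4)
7: 3.7  (via 3)
6: 5.6  (via 3)
Shortest route: 4 → 2 → 3 → 6 = 5.6.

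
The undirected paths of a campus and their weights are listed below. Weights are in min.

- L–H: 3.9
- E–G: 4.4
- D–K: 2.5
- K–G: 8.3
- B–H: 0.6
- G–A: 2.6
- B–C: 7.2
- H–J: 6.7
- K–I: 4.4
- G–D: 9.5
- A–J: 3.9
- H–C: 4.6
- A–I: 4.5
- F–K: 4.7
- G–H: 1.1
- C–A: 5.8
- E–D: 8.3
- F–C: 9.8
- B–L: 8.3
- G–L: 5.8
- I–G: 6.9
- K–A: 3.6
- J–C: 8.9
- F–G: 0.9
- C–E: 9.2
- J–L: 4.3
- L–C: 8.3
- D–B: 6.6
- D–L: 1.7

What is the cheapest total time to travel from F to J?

7.4 min

Shortest distances from F:
F: 0
G: 0.9  (via F)
H: 2  (via G)
B: 2.6  (via H)
A: 3.5  (via G)
K: 4.7  (via F)
E: 5.3  (via G)
L: 5.9  (via H)
C: 6.6  (via H)
D: 7.2  (via K)
J: 7.4  (via A)
Shortest route: F–G–A–J = 7.4 min.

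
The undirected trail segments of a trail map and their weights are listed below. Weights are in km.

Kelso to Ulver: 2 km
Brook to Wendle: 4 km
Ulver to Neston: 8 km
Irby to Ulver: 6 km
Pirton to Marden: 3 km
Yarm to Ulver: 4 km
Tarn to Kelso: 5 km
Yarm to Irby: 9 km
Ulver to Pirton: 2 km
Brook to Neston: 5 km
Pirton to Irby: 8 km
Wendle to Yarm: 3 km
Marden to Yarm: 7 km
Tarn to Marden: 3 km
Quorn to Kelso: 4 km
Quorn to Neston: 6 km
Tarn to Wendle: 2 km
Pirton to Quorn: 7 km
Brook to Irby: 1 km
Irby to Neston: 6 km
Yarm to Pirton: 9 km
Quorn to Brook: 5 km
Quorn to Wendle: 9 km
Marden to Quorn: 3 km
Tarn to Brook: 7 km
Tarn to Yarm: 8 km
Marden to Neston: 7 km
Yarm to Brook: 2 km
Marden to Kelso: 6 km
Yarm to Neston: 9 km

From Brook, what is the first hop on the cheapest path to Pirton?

Yarm

Candidate routes:
Brook - Irby - Ulver - Pirton: 1+6+2 = 9
Brook - Irby - Pirton: 1+8 = 9
Brook - Yarm - Ulver - Pirton: 2+4+2 = 8
The minimum is 8 km via Brook - Yarm - Ulver - Pirton.
So from Brook the first move is to Yarm.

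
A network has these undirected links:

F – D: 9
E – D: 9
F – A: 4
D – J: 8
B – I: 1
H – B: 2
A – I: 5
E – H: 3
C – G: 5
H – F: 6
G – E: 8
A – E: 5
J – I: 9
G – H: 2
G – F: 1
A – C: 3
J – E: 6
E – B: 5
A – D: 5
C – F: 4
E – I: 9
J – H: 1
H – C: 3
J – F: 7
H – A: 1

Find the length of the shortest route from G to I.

Settle nodes by increasing distance from G:
G: 0
F: 1  (via G)
H: 2  (via G)
A: 3  (via H)
J: 3  (via H)
B: 4  (via H)
C: 5  (via G)
E: 5  (via H)
I: 5  (via B)
Shortest route: G–H–B–I = 5.

5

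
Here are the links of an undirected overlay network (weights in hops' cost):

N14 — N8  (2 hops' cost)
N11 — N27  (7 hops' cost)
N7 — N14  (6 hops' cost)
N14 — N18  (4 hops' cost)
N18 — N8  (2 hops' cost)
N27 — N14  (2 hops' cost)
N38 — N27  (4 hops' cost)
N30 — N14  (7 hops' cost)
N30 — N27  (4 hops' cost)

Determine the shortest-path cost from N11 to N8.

Settle nodes by increasing distance from N11:
N11: 0
N27: 7  (via N11)
N14: 9  (via N27)
N8: 11  (via N14)
Shortest route: N11 → N27 → N14 → N8 = 11 hops' cost.

11 hops' cost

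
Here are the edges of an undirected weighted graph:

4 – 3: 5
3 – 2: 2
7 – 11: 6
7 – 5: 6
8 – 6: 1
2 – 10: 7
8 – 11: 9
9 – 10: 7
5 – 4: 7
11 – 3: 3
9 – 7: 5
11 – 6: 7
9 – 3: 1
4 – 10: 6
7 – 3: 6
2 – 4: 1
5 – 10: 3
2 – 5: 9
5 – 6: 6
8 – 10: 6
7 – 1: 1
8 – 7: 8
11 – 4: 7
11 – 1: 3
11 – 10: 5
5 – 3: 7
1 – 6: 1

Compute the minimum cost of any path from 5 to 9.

8

Compare a few routes:
5 → 10 → 9: 3+7 = 10
5 → 4 → 2 → 3 → 9: 7+1+2+1 = 11
5 → 3 → 9: 7+1 = 8
Cheapest is 5 → 3 → 9 at 8.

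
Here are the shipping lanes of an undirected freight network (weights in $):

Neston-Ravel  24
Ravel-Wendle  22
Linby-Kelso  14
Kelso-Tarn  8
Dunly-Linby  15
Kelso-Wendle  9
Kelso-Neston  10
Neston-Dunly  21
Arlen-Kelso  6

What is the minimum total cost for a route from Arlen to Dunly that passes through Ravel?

Best Arlen to Ravel: Arlen–Kelso–Wendle–Ravel costing 37
Shortest Ravel→Dunly: Ravel–Neston–Dunly = 45
Total via Ravel: 37 + 45 = $82.

$82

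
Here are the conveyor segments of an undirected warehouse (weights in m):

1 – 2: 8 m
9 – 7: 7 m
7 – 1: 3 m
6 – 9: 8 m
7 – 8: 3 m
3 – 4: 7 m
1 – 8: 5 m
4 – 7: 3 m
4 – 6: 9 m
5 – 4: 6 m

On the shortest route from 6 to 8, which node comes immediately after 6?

Compare a few routes:
6 - 4 - 7 - 1 - 8: 9+3+3+5 = 20
6 - 9 - 7 - 8: 8+7+3 = 18
6 - 4 - 7 - 8: 9+3+3 = 15
6 - 9 - 7 - 1 - 8: 8+7+3+5 = 23
The minimum is 15 m via 6 - 4 - 7 - 8.
So from 6 the first move is to 4.

4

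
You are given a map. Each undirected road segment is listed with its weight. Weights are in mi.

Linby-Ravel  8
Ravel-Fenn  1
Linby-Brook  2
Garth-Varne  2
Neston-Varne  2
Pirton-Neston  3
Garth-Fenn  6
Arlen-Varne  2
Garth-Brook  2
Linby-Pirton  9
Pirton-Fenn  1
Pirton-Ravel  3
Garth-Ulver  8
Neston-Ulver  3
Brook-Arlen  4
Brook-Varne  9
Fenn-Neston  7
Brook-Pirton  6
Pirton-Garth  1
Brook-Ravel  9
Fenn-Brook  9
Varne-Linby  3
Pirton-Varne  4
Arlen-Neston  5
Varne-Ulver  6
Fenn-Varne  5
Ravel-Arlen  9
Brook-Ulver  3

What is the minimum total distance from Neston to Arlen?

Enumerating some paths:
Neston - Varne - Arlen: 2+2 = 4
Neston - Arlen: 5 = 5
The minimum is 4 mi via Neston - Varne - Arlen.

4 mi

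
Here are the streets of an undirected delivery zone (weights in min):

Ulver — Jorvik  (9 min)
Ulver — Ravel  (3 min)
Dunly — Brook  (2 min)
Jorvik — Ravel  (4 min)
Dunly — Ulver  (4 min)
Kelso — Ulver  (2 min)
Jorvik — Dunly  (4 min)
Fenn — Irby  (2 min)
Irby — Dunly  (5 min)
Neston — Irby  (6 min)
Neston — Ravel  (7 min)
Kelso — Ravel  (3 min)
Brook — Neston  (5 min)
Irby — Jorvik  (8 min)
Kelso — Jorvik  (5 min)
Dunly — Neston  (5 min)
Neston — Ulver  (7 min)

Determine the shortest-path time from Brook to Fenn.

9 min

Running Dijkstra from Brook:
Brook: 0
Dunly: 2  (via Brook)
Neston: 5  (via Brook)
Jorvik: 6  (via Dunly)
Ulver: 6  (via Dunly)
Irby: 7  (via Dunly)
Kelso: 8  (via Ulver)
Ravel: 9  (via Ulver)
Fenn: 9  (via Irby)
Shortest route: Brook–Dunly–Irby–Fenn = 9 min.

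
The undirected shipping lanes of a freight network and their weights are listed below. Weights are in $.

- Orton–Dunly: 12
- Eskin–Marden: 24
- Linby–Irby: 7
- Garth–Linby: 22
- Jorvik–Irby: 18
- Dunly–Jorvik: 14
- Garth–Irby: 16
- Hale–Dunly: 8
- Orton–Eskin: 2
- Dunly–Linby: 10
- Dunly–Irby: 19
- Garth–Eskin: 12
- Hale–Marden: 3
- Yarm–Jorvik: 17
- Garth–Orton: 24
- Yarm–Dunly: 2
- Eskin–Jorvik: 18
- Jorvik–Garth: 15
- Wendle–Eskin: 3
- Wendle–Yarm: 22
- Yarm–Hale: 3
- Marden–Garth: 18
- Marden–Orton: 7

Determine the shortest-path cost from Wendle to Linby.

Running Dijkstra from Wendle:
Wendle: 0
Eskin: 3  (via Wendle)
Orton: 5  (via Eskin)
Marden: 12  (via Orton)
Hale: 15  (via Marden)
Garth: 15  (via Eskin)
Dunly: 17  (via Orton)
Yarm: 18  (via Hale)
Jorvik: 21  (via Eskin)
Linby: 27  (via Dunly)
Shortest route: Wendle → Eskin → Orton → Dunly → Linby = $27.

$27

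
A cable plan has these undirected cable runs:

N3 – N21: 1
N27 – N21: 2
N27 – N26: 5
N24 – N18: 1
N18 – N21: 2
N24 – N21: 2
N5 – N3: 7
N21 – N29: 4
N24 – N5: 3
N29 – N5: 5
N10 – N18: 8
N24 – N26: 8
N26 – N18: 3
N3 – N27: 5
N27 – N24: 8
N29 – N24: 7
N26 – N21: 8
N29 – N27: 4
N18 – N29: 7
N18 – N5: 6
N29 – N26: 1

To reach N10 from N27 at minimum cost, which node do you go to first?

Enumerating some paths:
N27 - N21 - N18 - N10: 2+2+8 = 12
N27 - N21 - N24 - N18 - N10: 2+2+1+8 = 13
The minimum is 12 via N27 - N21 - N18 - N10.
So from N27 the first move is to N21.

N21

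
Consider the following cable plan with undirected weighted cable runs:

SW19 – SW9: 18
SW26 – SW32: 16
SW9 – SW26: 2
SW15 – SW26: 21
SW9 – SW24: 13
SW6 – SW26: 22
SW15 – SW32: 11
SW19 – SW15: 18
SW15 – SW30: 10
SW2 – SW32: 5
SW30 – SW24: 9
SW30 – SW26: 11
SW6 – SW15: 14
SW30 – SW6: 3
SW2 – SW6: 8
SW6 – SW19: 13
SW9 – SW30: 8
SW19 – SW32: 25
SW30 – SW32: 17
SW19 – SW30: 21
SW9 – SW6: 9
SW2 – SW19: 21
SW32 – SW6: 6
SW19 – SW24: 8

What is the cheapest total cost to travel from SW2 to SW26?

19

Settle nodes by increasing distance from SW2:
SW2: 0
SW32: 5  (via SW2)
SW6: 8  (via SW2)
SW30: 11  (via SW6)
SW15: 16  (via SW32)
SW9: 17  (via SW6)
SW26: 19  (via SW9)
Shortest route: SW2 → SW6 → SW9 → SW26 = 19.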